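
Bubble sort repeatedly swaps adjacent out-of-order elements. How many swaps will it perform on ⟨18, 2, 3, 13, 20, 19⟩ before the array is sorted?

Minimum adjacent swaps = number of inversions (each swap of adjacent out-of-order elements removes one inversion and no swap can remove more).
Count inversions — for each element, later elements that are smaller:
18: 2, 3, 13 → 3
2: none → 0
3: none → 0
13: none → 0
20: 19 → 1
19: none → 0
Total inversions: 3 + 0 + 0 + 0 + 1 + 0 = 4

4 adjacent swaps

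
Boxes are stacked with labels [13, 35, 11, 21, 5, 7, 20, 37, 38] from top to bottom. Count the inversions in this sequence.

For each element, count later entries that are smaller:
13 → 11, 5, 7 → 3
35 → 11, 21, 5, 7, 20 → 5
11 → 5, 7 → 2
21 → 5, 7, 20 → 3
5 → none → 0
7 → none → 0
20 → none → 0
37 → none → 0
38 → none → 0
Sum: 3 + 5 + 2 + 3 + 0 + 0 + 0 + 0 + 0 = 13

13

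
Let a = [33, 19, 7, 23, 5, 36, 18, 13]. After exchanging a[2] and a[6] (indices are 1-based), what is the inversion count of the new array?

Positions 2 and 6 hold 19 and 36; after swapping, the array is [33, 36, 7, 23, 5, 19, 18, 13].
Count, for each position, how many later elements it exceeds:
33 → 7, 23, 5, 19, 18, 13 → 6
36 → 7, 23, 5, 19, 18, 13 → 6
7 → 5 → 1
23 → 5, 19, 18, 13 → 4
5 → none → 0
19 → 18, 13 → 2
18 → 13 → 1
13 → none → 0
Sum: 6 + 6 + 1 + 4 + 0 + 2 + 1 + 0 = 20

20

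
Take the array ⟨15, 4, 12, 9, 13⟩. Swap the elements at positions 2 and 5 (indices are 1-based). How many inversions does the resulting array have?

10

Positions 2 and 5 hold 4 and 13; after swapping, the array is [15, 13, 12, 9, 4].
Sweep left to right; for each value list the smaller values that follow it:
15 → 13, 12, 9, 4 → 4
13 → 12, 9, 4 → 3
12 → 9, 4 → 2
9 → 4 → 1
4 → none → 0
Sum: 4 + 3 + 2 + 1 + 0 = 10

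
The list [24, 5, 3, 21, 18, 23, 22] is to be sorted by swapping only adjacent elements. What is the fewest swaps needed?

Each adjacent swap fixes exactly one inversion, so the minimum swap count equals the number of inversions.
Count inversions — for each element, later elements that are smaller:
24: 5, 3, 21, 18, 23, 22 → 6
5: 3 → 1
3: none → 0
21: 18 → 1
18: none → 0
23: 22 → 1
22: none → 0
Total inversions: 6 + 1 + 0 + 1 + 0 + 1 + 0 = 9

9 swaps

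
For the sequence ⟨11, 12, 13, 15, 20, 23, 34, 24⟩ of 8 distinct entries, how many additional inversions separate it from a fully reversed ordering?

Maximum inversions for 8 distinct elements is C(8, 2) = 8·7/2 = 28.
Current inversions — for each element, count later smaller elements:
11: 0
12: 0
13: 0
15: 0
20: 0
23: 0
34: 1
24: 0
Current total: 0 + 0 + 0 + 0 + 0 + 0 + 1 + 0 = 1
Shortfall: 28 − 1 = 27

27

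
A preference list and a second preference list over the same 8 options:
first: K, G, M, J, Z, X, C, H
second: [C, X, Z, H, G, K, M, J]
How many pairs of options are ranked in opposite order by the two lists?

There are 20 pairs.

Assign each item its position (1..8) in the first ordering, then rewrite the second ordering as that position sequence:
positions: K→1, G→2, M→3, J→4, Z→5, X→6, C→7, H→8
second ordering as positions: [7, 6, 5, 8, 2, 1, 3, 4]
Discordant pairs = inversions in this position sequence.
7: 6, 5, 2, 1, 3, 4 → 6
6: 5, 2, 1, 3, 4 → 5
5: 2, 1, 3, 4 → 4
8: 2, 1, 3, 4 → 4
2: 1 → 1
1: 0
3: 0
4: 0
Total: 6 + 5 + 4 + 4 + 1 + 0 + 0 + 0 = 20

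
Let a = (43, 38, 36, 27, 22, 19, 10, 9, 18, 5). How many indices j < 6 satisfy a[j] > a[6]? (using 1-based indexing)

5 such elements

The element at index 6 is 19.
Elements before it: 43, 38, 36, 27, 22
Those larger than 19: 43, 38, 36, 27, 22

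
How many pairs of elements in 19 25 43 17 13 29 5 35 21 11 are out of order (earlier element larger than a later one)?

For each element, count later entries that are smaller:
19 → 17, 13, 5, 11 → 4
25 → 17, 13, 5, 21, 11 → 5
43 → 17, 13, 29, 5, 35, 21, 11 → 7
17 → 13, 5, 11 → 3
13 → 5, 11 → 2
29 → 5, 21, 11 → 3
5 → none → 0
35 → 21, 11 → 2
21 → 11 → 1
11 → none → 0
Sum: 4 + 5 + 7 + 3 + 2 + 3 + 0 + 2 + 1 + 0 = 27

27 inversions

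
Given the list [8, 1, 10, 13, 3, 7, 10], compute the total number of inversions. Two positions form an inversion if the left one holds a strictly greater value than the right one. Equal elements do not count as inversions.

Count, for each position, how many later elements it exceeds:
8 → 1, 3, 7 → 3
1 → none → 0
10 → 3, 7 → 2
13 → 3, 7, 10 → 3
3 → none → 0
7 → none → 0
10 → none → 0
Sum: 3 + 0 + 2 + 3 + 0 + 0 + 0 = 8

8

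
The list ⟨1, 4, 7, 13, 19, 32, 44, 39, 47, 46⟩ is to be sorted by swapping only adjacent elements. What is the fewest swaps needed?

There are 2 adjacent swaps.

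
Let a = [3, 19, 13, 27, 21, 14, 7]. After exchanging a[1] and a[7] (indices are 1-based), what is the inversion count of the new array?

11 inversions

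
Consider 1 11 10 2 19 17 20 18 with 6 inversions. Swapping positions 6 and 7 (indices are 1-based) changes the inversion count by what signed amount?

+1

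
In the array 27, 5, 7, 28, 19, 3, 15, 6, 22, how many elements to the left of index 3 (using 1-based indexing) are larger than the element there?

The element at index 3 is 7.
Elements before it: 27, 5
Those larger than 7: 27

1 such element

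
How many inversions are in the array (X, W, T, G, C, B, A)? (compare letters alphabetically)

Count, for each position, how many later elements it exceeds:
X → W, T, G, C, B, A → 6
W → T, G, C, B, A → 5
T → G, C, B, A → 4
G → C, B, A → 3
C → B, A → 2
B → A → 1
A → none → 0
Sum: 6 + 5 + 4 + 3 + 2 + 1 + 0 = 21

21 out-of-order pairs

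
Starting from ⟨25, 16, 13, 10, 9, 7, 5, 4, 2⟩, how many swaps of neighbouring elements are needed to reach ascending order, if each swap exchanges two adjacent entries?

Each adjacent swap fixes exactly one inversion, so the minimum swap count equals the number of inversions.
Count inversions — for each element, later elements that are smaller:
25: 16, 13, 10, 9, 7, 5, 4, 2 → 8
16: 13, 10, 9, 7, 5, 4, 2 → 7
13: 10, 9, 7, 5, 4, 2 → 6
10: 9, 7, 5, 4, 2 → 5
9: 7, 5, 4, 2 → 4
7: 5, 4, 2 → 3
5: 4, 2 → 2
4: 2 → 1
2: none → 0
Total inversions: 8 + 7 + 6 + 5 + 4 + 3 + 2 + 1 + 0 = 36

36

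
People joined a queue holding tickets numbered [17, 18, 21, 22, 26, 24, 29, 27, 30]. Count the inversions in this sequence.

Element-by-element contributions:
17 → none → 0
18 → none → 0
21 → none → 0
22 → none → 0
26 → 24 → 1
24 → none → 0
29 → 27 → 1
27 → none → 0
30 → none → 0
Sum: 0 + 0 + 0 + 0 + 1 + 0 + 1 + 0 + 0 = 2

2 inversions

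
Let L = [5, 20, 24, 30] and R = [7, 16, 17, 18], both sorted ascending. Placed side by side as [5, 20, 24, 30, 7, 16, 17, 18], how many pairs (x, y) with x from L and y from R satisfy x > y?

Take each right-half value and tally the left-half values above it:
r = 7: 20, 24, 30 → 3
r = 16: 20, 24, 30 → 3
r = 17: 20, 24, 30 → 3
r = 18: 20, 24, 30 → 3
Cross-inversions: 3 + 3 + 3 + 3 = 12

12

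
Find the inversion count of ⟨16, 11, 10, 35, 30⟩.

Count, for each position, how many later elements it exceeds:
16 → 11, 10 → 2
11 → 10 → 1
10 → none → 0
35 → 30 → 1
30 → none → 0
Sum: 2 + 1 + 0 + 1 + 0 = 4

Inversions: 4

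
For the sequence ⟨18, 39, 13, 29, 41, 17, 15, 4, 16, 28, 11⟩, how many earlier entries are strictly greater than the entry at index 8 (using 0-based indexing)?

5

The element at index 8 is 16.
Elements before it: 18, 39, 13, 29, 41, 17, 15, 4
Those larger than 16: 18, 39, 29, 41, 17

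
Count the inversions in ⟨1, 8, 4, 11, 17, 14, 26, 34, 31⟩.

There are 3 inversions.

For each element, count later entries that are smaller:
1: 0
8: 1
4: 0
11: 0
17: 1
14: 0
26: 0
34: 1
31: 0
Sum: 0 + 1 + 0 + 0 + 1 + 0 + 0 + 1 + 0 = 3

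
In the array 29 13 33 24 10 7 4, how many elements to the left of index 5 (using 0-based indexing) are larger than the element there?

The element at index 5 is 7.
Elements before it: 29, 13, 33, 24, 10
Those larger than 7: 29, 13, 33, 24, 10

5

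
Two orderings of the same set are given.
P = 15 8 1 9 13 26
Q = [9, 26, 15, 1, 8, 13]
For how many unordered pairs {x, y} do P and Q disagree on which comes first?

There are 8 disagreeing pairs.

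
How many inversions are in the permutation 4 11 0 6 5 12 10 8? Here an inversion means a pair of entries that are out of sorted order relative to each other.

Inversions: 10

Element-by-element contributions:
4 → 0 → 1
11 → 0, 6, 5, 10, 8 → 5
0 → none → 0
6 → 5 → 1
5 → none → 0
12 → 10, 8 → 2
10 → 8 → 1
8 → none → 0
Sum: 1 + 5 + 0 + 1 + 0 + 2 + 1 + 0 = 10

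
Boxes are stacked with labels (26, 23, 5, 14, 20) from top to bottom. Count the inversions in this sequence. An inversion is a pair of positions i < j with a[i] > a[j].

Inversion pairs (indices are 1-based):
(1,2): 26 > 23
(1,3): 26 > 5
(1,4): 26 > 14
(1,5): 26 > 20
(2,3): 23 > 5
(2,4): 23 > 14
(2,5): 23 > 20
That's 7 pairs.

Inversions: 7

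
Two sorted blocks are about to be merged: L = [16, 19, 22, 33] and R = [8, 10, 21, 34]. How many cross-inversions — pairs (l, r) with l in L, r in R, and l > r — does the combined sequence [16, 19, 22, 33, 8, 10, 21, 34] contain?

10

For each element r of the right run, count left-run elements greater than r:
r = 8: 16, 19, 22, 33 → 4
r = 10: 16, 19, 22, 33 → 4
r = 21: 22, 33 → 2
r = 34: none → 0
Cross-inversions: 4 + 4 + 2 + 0 = 10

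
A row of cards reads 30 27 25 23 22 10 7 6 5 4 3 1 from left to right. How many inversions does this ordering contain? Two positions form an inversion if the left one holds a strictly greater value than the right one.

Count, for each position, how many later elements it exceeds:
30: 11
27: 10
25: 9
23: 8
22: 7
10: 6
7: 5
6: 4
5: 3
4: 2
3: 1
1: 0
Sum: 11 + 10 + 9 + 8 + 7 + 6 + 5 + 4 + 3 + 2 + 1 + 0 = 66

66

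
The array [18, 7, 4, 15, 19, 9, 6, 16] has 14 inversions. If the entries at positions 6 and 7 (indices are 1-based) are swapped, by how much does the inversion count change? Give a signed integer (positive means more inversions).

-1

Positions 6 and 7 hold 9 and 6; after swapping, the array is [18, 7, 4, 15, 19, 6, 9, 16].
Element-by-element contributions:
18: 6
7: 2
4: 0
15: 2
19: 3
6: 0
9: 0
16: 0
Sum: 6 + 2 + 0 + 2 + 3 + 0 + 0 + 0 = 13
Change: 13 − 14 = -1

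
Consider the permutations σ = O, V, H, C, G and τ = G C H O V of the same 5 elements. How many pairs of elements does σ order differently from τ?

There are 9 discordant pairs.

Assign each item its position (1..5) in the first ordering, then rewrite the second ordering as that position sequence:
positions: O→1, V→2, H→3, C→4, G→5
second ordering as positions: [5, 4, 3, 1, 2]
Discordant pairs = inversions in this position sequence.
5: 4, 3, 1, 2 → 4
4: 3, 1, 2 → 3
3: 1, 2 → 2
1: 0
2: 0
Total: 4 + 3 + 2 + 0 + 0 = 9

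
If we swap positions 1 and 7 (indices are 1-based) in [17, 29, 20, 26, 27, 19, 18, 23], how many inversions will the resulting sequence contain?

Positions 1 and 7 hold 17 and 18; after swapping, the array is [18, 29, 20, 26, 27, 19, 17, 23].
For each element, count later entries that are smaller:
18 → 17 → 1
29 → 20, 26, 27, 19, 17, 23 → 6
20 → 19, 17 → 2
26 → 19, 17, 23 → 3
27 → 19, 17, 23 → 3
19 → 17 → 1
17 → none → 0
23 → none → 0
Sum: 1 + 6 + 2 + 3 + 3 + 1 + 0 + 0 = 16

16 inversions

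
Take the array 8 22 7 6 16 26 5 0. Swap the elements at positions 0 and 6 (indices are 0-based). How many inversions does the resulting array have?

14

Positions 0 and 6 hold 8 and 5; after swapping, the array is [5, 22, 7, 6, 16, 26, 8, 0].
Sweep left to right; for each value list the smaller values that follow it:
5 → 0 → 1
22 → 7, 6, 16, 8, 0 → 5
7 → 6, 0 → 2
6 → 0 → 1
16 → 8, 0 → 2
26 → 8, 0 → 2
8 → 0 → 1
0 → none → 0
Sum: 1 + 5 + 2 + 1 + 2 + 2 + 1 + 0 = 14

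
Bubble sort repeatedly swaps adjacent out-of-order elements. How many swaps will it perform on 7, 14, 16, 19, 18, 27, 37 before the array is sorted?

Minimum adjacent swaps = number of inversions (each swap of adjacent out-of-order elements removes one inversion and no swap can remove more).
Count inversions — for each element, later elements that are smaller:
7: none → 0
14: none → 0
16: none → 0
19: 18 → 1
18: none → 0
27: none → 0
37: none → 0
Total inversions: 0 + 0 + 0 + 1 + 0 + 0 + 0 = 1

1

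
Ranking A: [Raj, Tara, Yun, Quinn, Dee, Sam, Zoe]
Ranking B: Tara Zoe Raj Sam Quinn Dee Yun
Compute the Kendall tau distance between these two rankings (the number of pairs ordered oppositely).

Assign each item its position (1..7) in the first ordering, then rewrite the second ordering as that position sequence:
positions: Raj→1, Tara→2, Yun→3, Quinn→4, Dee→5, Sam→6, Zoe→7
second ordering as positions: [2, 7, 1, 6, 4, 5, 3]
Discordant pairs = inversions in this position sequence.
2: 1 → 1
7: 1, 6, 4, 5, 3 → 5
1: 0
6: 4, 5, 3 → 3
4: 3 → 1
5: 3 → 1
3: 0
Total: 1 + 5 + 0 + 3 + 1 + 1 + 0 = 11

11 discordant pairs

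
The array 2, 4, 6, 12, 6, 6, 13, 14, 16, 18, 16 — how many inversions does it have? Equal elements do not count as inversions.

For each element, count later entries that are smaller:
2: 0
4: 0
6: 0
12: 2
6: 0
6: 0
13: 0
14: 0
16: 0
18: 1
16: 0
Sum: 0 + 0 + 0 + 2 + 0 + 0 + 0 + 0 + 0 + 1 + 0 = 3

3 inversions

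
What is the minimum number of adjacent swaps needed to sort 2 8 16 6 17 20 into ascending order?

2 swaps

Minimum adjacent swaps = number of inversions (each swap of adjacent out-of-order elements removes one inversion and no swap can remove more).
Count inversions — for each element, later elements that are smaller:
2: none → 0
8: 6 → 1
16: 6 → 1
6: none → 0
17: none → 0
20: none → 0
Total inversions: 0 + 1 + 1 + 0 + 0 + 0 = 2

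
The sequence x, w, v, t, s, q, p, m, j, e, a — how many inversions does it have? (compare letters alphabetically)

55

For each element, count later entries that are smaller:
x: 10
w: 9
v: 8
t: 7
s: 6
q: 5
p: 4
m: 3
j: 2
e: 1
a: 0
Sum: 10 + 9 + 8 + 7 + 6 + 5 + 4 + 3 + 2 + 1 + 0 = 55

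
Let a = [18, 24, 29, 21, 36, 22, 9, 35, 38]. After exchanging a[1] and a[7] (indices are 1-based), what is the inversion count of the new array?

Positions 1 and 7 hold 18 and 9; after swapping, the array is [9, 24, 29, 21, 36, 22, 18, 35, 38].
For each element, count later entries that are smaller:
9 → none → 0
24 → 21, 22, 18 → 3
29 → 21, 22, 18 → 3
21 → 18 → 1
36 → 22, 18, 35 → 3
22 → 18 → 1
18 → none → 0
35 → none → 0
38 → none → 0
Sum: 0 + 3 + 3 + 1 + 3 + 1 + 0 + 0 + 0 = 11

Inversions: 11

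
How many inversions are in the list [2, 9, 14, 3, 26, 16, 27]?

Inversion pairs (indices are 0-based):
(1,3): 9 > 3
(2,3): 14 > 3
(4,5): 26 > 16
That's 3 pairs.

3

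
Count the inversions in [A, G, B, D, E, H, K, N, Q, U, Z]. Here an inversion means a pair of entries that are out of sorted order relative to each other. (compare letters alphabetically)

Sweep left to right; for each value list the smaller values that follow it:
A → none → 0
G → B, D, E → 3
B → none → 0
D → none → 0
E → none → 0
H → none → 0
K → none → 0
N → none → 0
Q → none → 0
U → none → 0
Z → none → 0
Sum: 0 + 3 + 0 + 0 + 0 + 0 + 0 + 0 + 0 + 0 + 0 = 3

3 out-of-order pairs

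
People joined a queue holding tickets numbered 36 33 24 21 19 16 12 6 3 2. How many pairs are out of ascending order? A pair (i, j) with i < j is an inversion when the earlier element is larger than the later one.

For each element, count later entries that are smaller:
36 → 33, 24, 21, 19, 16, 12, 6, 3, 2 → 9
33 → 24, 21, 19, 16, 12, 6, 3, 2 → 8
24 → 21, 19, 16, 12, 6, 3, 2 → 7
21 → 19, 16, 12, 6, 3, 2 → 6
19 → 16, 12, 6, 3, 2 → 5
16 → 12, 6, 3, 2 → 4
12 → 6, 3, 2 → 3
6 → 3, 2 → 2
3 → 2 → 1
2 → none → 0
Sum: 9 + 8 + 7 + 6 + 5 + 4 + 3 + 2 + 1 + 0 = 45

45 inversions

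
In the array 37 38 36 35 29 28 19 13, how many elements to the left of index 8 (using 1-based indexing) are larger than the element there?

7 such elements

The element at index 8 is 13.
Elements before it: 37, 38, 36, 35, 29, 28, 19
Those larger than 13: 37, 38, 36, 35, 29, 28, 19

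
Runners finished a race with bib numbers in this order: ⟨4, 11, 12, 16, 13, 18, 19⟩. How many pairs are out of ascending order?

1 inversion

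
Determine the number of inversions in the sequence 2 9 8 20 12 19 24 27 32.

3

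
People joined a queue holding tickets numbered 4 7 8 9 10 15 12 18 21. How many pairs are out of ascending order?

1 inversion

Element-by-element contributions:
4 → none → 0
7 → none → 0
8 → none → 0
9 → none → 0
10 → none → 0
15 → 12 → 1
12 → none → 0
18 → none → 0
21 → none → 0
Sum: 0 + 0 + 0 + 0 + 0 + 1 + 0 + 0 + 0 = 1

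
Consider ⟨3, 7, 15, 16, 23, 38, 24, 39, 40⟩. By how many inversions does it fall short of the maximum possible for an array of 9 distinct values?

35 inversions short

Maximum inversions for 9 distinct elements is C(9, 2) = 9·8/2 = 36.
Current inversions — for each element, count later smaller elements:
3: 0
7: 0
15: 0
16: 0
23: 0
38: 1
24: 0
39: 0
40: 0
Current total: 0 + 0 + 0 + 0 + 0 + 1 + 0 + 0 + 0 = 1
Shortfall: 36 − 1 = 35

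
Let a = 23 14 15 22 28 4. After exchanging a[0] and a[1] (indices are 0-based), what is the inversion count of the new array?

There are 7 inversions.

Positions 0 and 1 hold 23 and 14; after swapping, the array is [14, 23, 15, 22, 28, 4].
Count, for each position, how many later elements it exceeds:
14 → 4 → 1
23 → 15, 22, 4 → 3
15 → 4 → 1
22 → 4 → 1
28 → 4 → 1
4 → none → 0
Sum: 1 + 3 + 1 + 1 + 1 + 0 = 7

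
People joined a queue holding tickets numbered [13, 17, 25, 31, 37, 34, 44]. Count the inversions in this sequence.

1 inversion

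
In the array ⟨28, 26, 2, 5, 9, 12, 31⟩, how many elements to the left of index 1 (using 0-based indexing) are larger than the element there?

1

The element at index 1 is 26.
Elements before it: 28
Those larger than 26: 28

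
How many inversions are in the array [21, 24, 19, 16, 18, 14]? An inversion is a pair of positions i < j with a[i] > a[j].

For each element, count later entries that are smaller:
21: 4
24: 4
19: 3
16: 1
18: 1
14: 0
Sum: 4 + 4 + 3 + 1 + 1 + 0 = 13

Inversions: 13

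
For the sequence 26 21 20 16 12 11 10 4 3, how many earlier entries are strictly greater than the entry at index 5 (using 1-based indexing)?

4

The element at index 5 is 12.
Elements before it: 26, 21, 20, 16
Those larger than 12: 26, 21, 20, 16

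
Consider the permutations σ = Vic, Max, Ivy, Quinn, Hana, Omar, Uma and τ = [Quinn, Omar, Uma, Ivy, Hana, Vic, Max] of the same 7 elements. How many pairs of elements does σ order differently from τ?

Assign each item its position (1..7) in the first ordering, then rewrite the second ordering as that position sequence:
positions: Vic→1, Max→2, Ivy→3, Quinn→4, Hana→5, Omar→6, Uma→7
second ordering as positions: [4, 6, 7, 3, 5, 1, 2]
Discordant pairs = inversions in this position sequence.
4: 3, 1, 2 → 3
6: 3, 5, 1, 2 → 4
7: 3, 5, 1, 2 → 4
3: 1, 2 → 2
5: 1, 2 → 2
1: 0
2: 0
Total: 3 + 4 + 4 + 2 + 2 + 0 + 0 = 15

15 discordant pairs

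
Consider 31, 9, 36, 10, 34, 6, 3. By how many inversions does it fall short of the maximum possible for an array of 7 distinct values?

6

Maximum inversions for 7 distinct elements is C(7, 2) = 7·6/2 = 21.
Current inversions — for each element, count later smaller elements:
31: 4
9: 2
36: 4
10: 2
34: 2
6: 1
3: 0
Current total: 4 + 2 + 4 + 2 + 2 + 1 + 0 = 15
Shortfall: 21 − 15 = 6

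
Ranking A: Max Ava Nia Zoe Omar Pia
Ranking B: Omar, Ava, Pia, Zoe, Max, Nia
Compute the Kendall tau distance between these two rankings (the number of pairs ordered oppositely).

Discordant pairs: 10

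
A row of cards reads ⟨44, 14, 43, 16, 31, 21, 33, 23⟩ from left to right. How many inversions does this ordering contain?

There are 15 inversions.

Sweep left to right; for each value list the smaller values that follow it:
44 → 14, 43, 16, 31, 21, 33, 23 → 7
14 → none → 0
43 → 16, 31, 21, 33, 23 → 5
16 → none → 0
31 → 21, 23 → 2
21 → none → 0
33 → 23 → 1
23 → none → 0
Sum: 7 + 0 + 5 + 0 + 2 + 0 + 1 + 0 = 15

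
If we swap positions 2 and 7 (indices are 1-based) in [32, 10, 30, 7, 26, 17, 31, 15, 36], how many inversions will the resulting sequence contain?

Positions 2 and 7 hold 10 and 31; after swapping, the array is [32, 31, 30, 7, 26, 17, 10, 15, 36].
Count, for each position, how many later elements it exceeds:
32 → 31, 30, 7, 26, 17, 10, 15 → 7
31 → 30, 7, 26, 17, 10, 15 → 6
30 → 7, 26, 17, 10, 15 → 5
7 → none → 0
26 → 17, 10, 15 → 3
17 → 10, 15 → 2
10 → none → 0
15 → none → 0
36 → none → 0
Sum: 7 + 6 + 5 + 0 + 3 + 2 + 0 + 0 + 0 = 23

23 inversions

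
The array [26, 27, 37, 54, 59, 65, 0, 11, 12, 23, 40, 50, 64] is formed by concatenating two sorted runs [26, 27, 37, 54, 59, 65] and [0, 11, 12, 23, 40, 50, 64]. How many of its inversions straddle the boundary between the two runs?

31 split inversions

For each element r of the right run, count left-run elements greater than r:
r = 0: 26, 27, 37, 54, 59, 65 → 6
r = 11: 26, 27, 37, 54, 59, 65 → 6
r = 12: 26, 27, 37, 54, 59, 65 → 6
r = 23: 26, 27, 37, 54, 59, 65 → 6
r = 40: 54, 59, 65 → 3
r = 50: 54, 59, 65 → 3
r = 64: 65 → 1
Cross-inversions: 6 + 6 + 6 + 6 + 3 + 3 + 1 = 31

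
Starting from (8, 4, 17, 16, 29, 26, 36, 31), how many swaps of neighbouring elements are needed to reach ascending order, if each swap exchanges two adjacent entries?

4 adjacent swaps

The minimum number of adjacent swaps to sort an array equals its inversion count, since every such swap removes exactly one inversion.
Count inversions — for each element, later elements that are smaller:
8: 4 → 1
4: none → 0
17: 16 → 1
16: none → 0
29: 26 → 1
26: none → 0
36: 31 → 1
31: none → 0
Total inversions: 1 + 0 + 1 + 0 + 1 + 0 + 1 + 0 = 4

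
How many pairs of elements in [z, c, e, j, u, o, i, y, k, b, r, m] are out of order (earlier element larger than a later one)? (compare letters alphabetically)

Element-by-element contributions:
z → c, e, j, u, o, i, y, k, b, r, m → 11
c → b → 1
e → b → 1
j → i, b → 2
u → o, i, k, b, r, m → 6
o → i, k, b, m → 4
i → b → 1
y → k, b, r, m → 4
k → b → 1
b → none → 0
r → m → 1
m → none → 0
Sum: 11 + 1 + 1 + 2 + 6 + 4 + 1 + 4 + 1 + 0 + 1 + 0 = 32

32 inversions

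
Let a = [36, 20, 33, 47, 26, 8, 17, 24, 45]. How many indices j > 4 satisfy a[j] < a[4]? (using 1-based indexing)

The element at index 4 is 47.
Elements after it: 26, 8, 17, 24, 45
Those smaller than 47: 26, 8, 17, 24, 45

5 such elements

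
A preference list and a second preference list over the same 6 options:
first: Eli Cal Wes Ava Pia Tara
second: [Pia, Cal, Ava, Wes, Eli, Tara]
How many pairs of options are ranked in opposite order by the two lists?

8

Assign each item its position (1..6) in the first ordering, then rewrite the second ordering as that position sequence:
positions: Eli→1, Cal→2, Wes→3, Ava→4, Pia→5, Tara→6
second ordering as positions: [5, 2, 4, 3, 1, 6]
Discordant pairs = inversions in this position sequence.
5: 2, 4, 3, 1 → 4
2: 1 → 1
4: 3, 1 → 2
3: 1 → 1
1: 0
6: 0
Total: 4 + 1 + 2 + 1 + 0 + 0 = 8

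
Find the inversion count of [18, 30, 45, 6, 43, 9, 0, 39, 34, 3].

Element-by-element contributions:
18: 4
30: 4
45: 7
6: 2
43: 5
9: 2
0: 0
39: 2
34: 1
3: 0
Sum: 4 + 4 + 7 + 2 + 5 + 2 + 0 + 2 + 1 + 0 = 27

27 inversions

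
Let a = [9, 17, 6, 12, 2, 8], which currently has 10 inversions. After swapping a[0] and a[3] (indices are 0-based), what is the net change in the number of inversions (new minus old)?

+1

Positions 0 and 3 hold 9 and 12; after swapping, the array is [12, 17, 6, 9, 2, 8].
Count, for each position, how many later elements it exceeds:
12 → 6, 9, 2, 8 → 4
17 → 6, 9, 2, 8 → 4
6 → 2 → 1
9 → 2, 8 → 2
2 → none → 0
8 → none → 0
Sum: 4 + 4 + 1 + 2 + 0 + 0 = 11
Change: 11 − 10 = +1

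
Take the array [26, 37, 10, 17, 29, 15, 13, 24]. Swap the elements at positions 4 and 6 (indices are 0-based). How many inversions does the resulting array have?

14 inversions

Positions 4 and 6 hold 29 and 13; after swapping, the array is [26, 37, 10, 17, 13, 15, 29, 24].
Count, for each position, how many later elements it exceeds:
26: 5
37: 6
10: 0
17: 2
13: 0
15: 0
29: 1
24: 0
Sum: 5 + 6 + 0 + 2 + 0 + 0 + 1 + 0 = 14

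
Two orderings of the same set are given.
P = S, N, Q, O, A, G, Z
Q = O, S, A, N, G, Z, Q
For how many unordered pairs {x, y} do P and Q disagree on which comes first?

Assign each item its position (1..7) in the first ordering, then rewrite the second ordering as that position sequence:
positions: S→1, N→2, Q→3, O→4, A→5, G→6, Z→7
second ordering as positions: [4, 1, 5, 2, 6, 7, 3]
Discordant pairs = inversions in this position sequence.
4: 1, 2, 3 → 3
1: 0
5: 2, 3 → 2
2: 0
6: 3 → 1
7: 3 → 1
3: 0
Total: 3 + 0 + 2 + 0 + 1 + 1 + 0 = 7

Disagreeing pairs: 7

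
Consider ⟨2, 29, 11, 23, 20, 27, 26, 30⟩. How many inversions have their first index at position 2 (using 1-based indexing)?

The element at index 2 is 29.
Elements after it: 11, 23, 20, 27, 26, 30
Those smaller than 29: 11, 23, 20, 27, 26

5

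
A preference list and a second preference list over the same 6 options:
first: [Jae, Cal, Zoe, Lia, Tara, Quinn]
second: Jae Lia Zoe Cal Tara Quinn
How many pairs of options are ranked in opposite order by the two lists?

Assign each item its position (1..6) in the first ordering, then rewrite the second ordering as that position sequence:
positions: Jae→1, Cal→2, Zoe→3, Lia→4, Tara→5, Quinn→6
second ordering as positions: [1, 4, 3, 2, 5, 6]
Discordant pairs = inversions in this position sequence.
1: 0
4: 3, 2 → 2
3: 2 → 1
2: 0
5: 0
6: 0
Total: 0 + 2 + 1 + 0 + 0 + 0 = 3

3 pairs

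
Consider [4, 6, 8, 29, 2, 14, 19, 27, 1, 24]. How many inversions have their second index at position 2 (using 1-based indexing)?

The element at index 2 is 6.
Elements before it: 4
None of them are larger than 6.

0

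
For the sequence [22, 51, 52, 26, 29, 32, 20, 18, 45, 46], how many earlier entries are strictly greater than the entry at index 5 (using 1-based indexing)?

The element at index 5 is 29.
Elements before it: 22, 51, 52, 26
Those larger than 29: 51, 52

2 such elements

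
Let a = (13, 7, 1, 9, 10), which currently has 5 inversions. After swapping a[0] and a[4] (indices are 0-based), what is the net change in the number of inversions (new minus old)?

-1

Positions 0 and 4 hold 13 and 10; after swapping, the array is [10, 7, 1, 9, 13].
Count, for each position, how many later elements it exceeds:
10: 3
7: 1
1: 0
9: 0
13: 0
Sum: 3 + 1 + 0 + 0 + 0 = 4
Change: 4 − 5 = -1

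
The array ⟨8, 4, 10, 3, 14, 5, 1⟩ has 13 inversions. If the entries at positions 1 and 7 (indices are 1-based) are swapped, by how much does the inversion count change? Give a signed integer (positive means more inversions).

-7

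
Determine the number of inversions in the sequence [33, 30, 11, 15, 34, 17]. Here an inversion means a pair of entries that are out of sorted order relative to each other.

Sweep left to right; for each value list the smaller values that follow it:
33 → 30, 11, 15, 17 → 4
30 → 11, 15, 17 → 3
11 → none → 0
15 → none → 0
34 → 17 → 1
17 → none → 0
Sum: 4 + 3 + 0 + 0 + 1 + 0 = 8

8 out-of-order pairs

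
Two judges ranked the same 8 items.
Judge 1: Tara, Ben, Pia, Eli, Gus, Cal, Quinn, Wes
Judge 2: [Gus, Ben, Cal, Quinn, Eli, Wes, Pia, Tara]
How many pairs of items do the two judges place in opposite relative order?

Assign each item its position (1..8) in the first ordering, then rewrite the second ordering as that position sequence:
positions: Tara→1, Ben→2, Pia→3, Eli→4, Gus→5, Cal→6, Quinn→7, Wes→8
second ordering as positions: [5, 2, 6, 7, 4, 8, 3, 1]
Discordant pairs = inversions in this position sequence.
5: 2, 4, 3, 1 → 4
2: 1 → 1
6: 4, 3, 1 → 3
7: 4, 3, 1 → 3
4: 3, 1 → 2
8: 3, 1 → 2
3: 1 → 1
1: 0
Total: 4 + 1 + 3 + 3 + 2 + 2 + 1 + 0 = 16

There are 16 discordant pairs.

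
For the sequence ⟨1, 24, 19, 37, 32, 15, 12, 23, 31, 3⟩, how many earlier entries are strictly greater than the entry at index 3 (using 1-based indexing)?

1

The element at index 3 is 19.
Elements before it: 1, 24
Those larger than 19: 24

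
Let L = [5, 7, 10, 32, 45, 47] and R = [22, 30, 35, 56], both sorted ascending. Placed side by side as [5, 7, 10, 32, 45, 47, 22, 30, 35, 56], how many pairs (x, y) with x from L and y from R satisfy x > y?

For each element r of the right run, count left-run elements greater than r:
r = 22: 32, 45, 47 → 3
r = 30: 32, 45, 47 → 3
r = 35: 45, 47 → 2
r = 56: none → 0
Cross-inversions: 3 + 3 + 2 + 0 = 8

8 split inversions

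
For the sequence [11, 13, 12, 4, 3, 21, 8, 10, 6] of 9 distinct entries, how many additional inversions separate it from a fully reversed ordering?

Maximum inversions for 9 distinct elements is C(9, 2) = 9·8/2 = 36.
Current inversions — for each element, count later smaller elements:
11: 5
13: 6
12: 5
4: 1
3: 0
21: 3
8: 1
10: 1
6: 0
Current total: 5 + 6 + 5 + 1 + 0 + 3 + 1 + 1 + 0 = 22
Shortfall: 36 − 22 = 14

14 inversions short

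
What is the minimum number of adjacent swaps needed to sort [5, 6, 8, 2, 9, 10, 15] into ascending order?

3

The minimum number of adjacent swaps to sort an array equals its inversion count, since every such swap removes exactly one inversion.
Count inversions — for each element, later elements that are smaller:
5: 2 → 1
6: 2 → 1
8: 2 → 1
2: none → 0
9: none → 0
10: none → 0
15: none → 0
Total inversions: 1 + 1 + 1 + 0 + 0 + 0 + 0 = 3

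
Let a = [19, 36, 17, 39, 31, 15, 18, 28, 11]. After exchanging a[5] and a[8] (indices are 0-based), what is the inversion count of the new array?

Positions 5 and 8 hold 15 and 11; after swapping, the array is [19, 36, 17, 39, 31, 11, 18, 28, 15].
Sweep left to right; for each value list the smaller values that follow it:
19 → 17, 11, 18, 15 → 4
36 → 17, 31, 11, 18, 28, 15 → 6
17 → 11, 15 → 2
39 → 31, 11, 18, 28, 15 → 5
31 → 11, 18, 28, 15 → 4
11 → none → 0
18 → 15 → 1
28 → 15 → 1
15 → none → 0
Sum: 4 + 6 + 2 + 5 + 4 + 0 + 1 + 1 + 0 = 23

23 inversions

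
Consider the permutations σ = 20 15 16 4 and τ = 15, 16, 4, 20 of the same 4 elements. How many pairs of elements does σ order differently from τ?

3

Assign each item its position (1..4) in the first ordering, then rewrite the second ordering as that position sequence:
positions: 20→1, 15→2, 16→3, 4→4
second ordering as positions: [2, 3, 4, 1]
Discordant pairs = inversions in this position sequence.
2: 1 → 1
3: 1 → 1
4: 1 → 1
1: 0
Total: 1 + 1 + 1 + 0 = 3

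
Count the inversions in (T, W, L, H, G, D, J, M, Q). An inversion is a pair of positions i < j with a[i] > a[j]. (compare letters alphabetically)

21

Count, for each position, how many later elements it exceeds:
T → L, H, G, D, J, M, Q → 7
W → L, H, G, D, J, M, Q → 7
L → H, G, D, J → 4
H → G, D → 2
G → D → 1
D → none → 0
J → none → 0
M → none → 0
Q → none → 0
Sum: 7 + 7 + 4 + 2 + 1 + 0 + 0 + 0 + 0 = 21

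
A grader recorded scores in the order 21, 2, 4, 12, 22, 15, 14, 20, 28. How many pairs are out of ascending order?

10 inversions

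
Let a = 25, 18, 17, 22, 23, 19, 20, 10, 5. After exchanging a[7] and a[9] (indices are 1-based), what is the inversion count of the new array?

23

Positions 7 and 9 hold 20 and 5; after swapping, the array is [25, 18, 17, 22, 23, 19, 5, 10, 20].
For each element, count later entries that are smaller:
25 → 18, 17, 22, 23, 19, 5, 10, 20 → 8
18 → 17, 5, 10 → 3
17 → 5, 10 → 2
22 → 19, 5, 10, 20 → 4
23 → 19, 5, 10, 20 → 4
19 → 5, 10 → 2
5 → none → 0
10 → none → 0
20 → none → 0
Sum: 8 + 3 + 2 + 4 + 4 + 2 + 0 + 0 + 0 = 23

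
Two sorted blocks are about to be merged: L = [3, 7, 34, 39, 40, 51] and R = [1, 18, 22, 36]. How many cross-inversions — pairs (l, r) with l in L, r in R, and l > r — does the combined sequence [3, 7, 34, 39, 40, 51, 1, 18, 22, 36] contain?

For each element r of the right run, count left-run elements greater than r:
r = 1: 3, 7, 34, 39, 40, 51 → 6
r = 18: 34, 39, 40, 51 → 4
r = 22: 34, 39, 40, 51 → 4
r = 36: 39, 40, 51 → 3
Cross-inversions: 6 + 4 + 4 + 3 = 17

17 split inversions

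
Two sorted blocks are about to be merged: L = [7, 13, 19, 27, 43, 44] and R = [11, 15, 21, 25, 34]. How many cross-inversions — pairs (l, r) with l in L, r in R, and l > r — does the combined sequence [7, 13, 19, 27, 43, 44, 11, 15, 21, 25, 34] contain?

There are 17 cross-inversions.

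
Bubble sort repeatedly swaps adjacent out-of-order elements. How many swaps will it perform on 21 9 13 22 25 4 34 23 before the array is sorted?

The minimum number of adjacent swaps to sort an array equals its inversion count, since every such swap removes exactly one inversion.
Count inversions — for each element, later elements that are smaller:
21: 9, 13, 4 → 3
9: 4 → 1
13: 4 → 1
22: 4 → 1
25: 4, 23 → 2
4: none → 0
34: 23 → 1
23: none → 0
Total inversions: 3 + 1 + 1 + 1 + 2 + 0 + 1 + 0 = 9

9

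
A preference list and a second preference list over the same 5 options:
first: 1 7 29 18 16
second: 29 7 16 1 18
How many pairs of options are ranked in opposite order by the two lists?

5 pairs

Assign each item its position (1..5) in the first ordering, then rewrite the second ordering as that position sequence:
positions: 1→1, 7→2, 29→3, 18→4, 16→5
second ordering as positions: [3, 2, 5, 1, 4]
Discordant pairs = inversions in this position sequence.
3: 2, 1 → 2
2: 1 → 1
5: 1, 4 → 2
1: 0
4: 0
Total: 2 + 1 + 2 + 0 + 0 = 5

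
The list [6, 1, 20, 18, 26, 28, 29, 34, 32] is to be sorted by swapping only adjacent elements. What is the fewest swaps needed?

3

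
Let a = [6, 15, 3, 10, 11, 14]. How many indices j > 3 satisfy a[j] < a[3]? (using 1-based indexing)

The element at index 3 is 3.
Elements after it: 10, 11, 14
None of them are smaller than 3.

0 such elements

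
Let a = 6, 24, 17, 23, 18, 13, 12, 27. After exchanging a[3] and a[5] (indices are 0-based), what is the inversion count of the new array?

Positions 3 and 5 hold 23 and 13; after swapping, the array is [6, 24, 17, 13, 18, 23, 12, 27].
Element-by-element contributions:
6 → none → 0
24 → 17, 13, 18, 23, 12 → 5
17 → 13, 12 → 2
13 → 12 → 1
18 → 12 → 1
23 → 12 → 1
12 → none → 0
27 → none → 0
Sum: 0 + 5 + 2 + 1 + 1 + 1 + 0 + 0 = 10

10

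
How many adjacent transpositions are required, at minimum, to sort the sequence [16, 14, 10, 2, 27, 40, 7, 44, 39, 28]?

There are 16 adjacent swaps.

The minimum number of adjacent swaps to sort an array equals its inversion count, since every such swap removes exactly one inversion.
Count inversions — for each element, later elements that are smaller:
16: 14, 10, 2, 7 → 4
14: 10, 2, 7 → 3
10: 2, 7 → 2
2: none → 0
27: 7 → 1
40: 7, 39, 28 → 3
7: none → 0
44: 39, 28 → 2
39: 28 → 1
28: none → 0
Total inversions: 4 + 3 + 2 + 0 + 1 + 3 + 0 + 2 + 1 + 0 = 16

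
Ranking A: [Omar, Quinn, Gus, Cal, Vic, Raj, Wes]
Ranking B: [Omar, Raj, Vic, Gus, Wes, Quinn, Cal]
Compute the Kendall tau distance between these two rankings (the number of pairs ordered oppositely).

10

Assign each item its position (1..7) in the first ordering, then rewrite the second ordering as that position sequence:
positions: Omar→1, Quinn→2, Gus→3, Cal→4, Vic→5, Raj→6, Wes→7
second ordering as positions: [1, 6, 5, 3, 7, 2, 4]
Discordant pairs = inversions in this position sequence.
1: 0
6: 5, 3, 2, 4 → 4
5: 3, 2, 4 → 3
3: 2 → 1
7: 2, 4 → 2
2: 0
4: 0
Total: 0 + 4 + 3 + 1 + 2 + 0 + 0 = 10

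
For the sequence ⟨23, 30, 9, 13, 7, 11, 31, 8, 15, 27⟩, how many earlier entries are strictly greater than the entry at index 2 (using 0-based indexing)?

The element at index 2 is 9.
Elements before it: 23, 30
Those larger than 9: 23, 30

2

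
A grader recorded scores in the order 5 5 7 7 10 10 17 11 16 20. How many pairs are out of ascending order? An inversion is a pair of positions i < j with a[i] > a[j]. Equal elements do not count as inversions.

2 inversions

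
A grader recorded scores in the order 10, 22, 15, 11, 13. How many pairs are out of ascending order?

5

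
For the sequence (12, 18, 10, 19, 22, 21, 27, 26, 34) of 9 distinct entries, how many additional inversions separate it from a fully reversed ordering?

32 inversions short

Maximum inversions for 9 distinct elements is C(9, 2) = 9·8/2 = 36.
Current inversions — for each element, count later smaller elements:
12: 1
18: 1
10: 0
19: 0
22: 1
21: 0
27: 1
26: 0
34: 0
Current total: 1 + 1 + 0 + 0 + 1 + 0 + 1 + 0 + 0 = 4
Shortfall: 36 − 4 = 32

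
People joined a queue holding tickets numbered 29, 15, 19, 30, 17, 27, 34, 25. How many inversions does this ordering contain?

11

Count, for each position, how many later elements it exceeds:
29: 5
15: 0
19: 1
30: 3
17: 0
27: 1
34: 1
25: 0
Sum: 5 + 0 + 1 + 3 + 0 + 1 + 1 + 0 = 11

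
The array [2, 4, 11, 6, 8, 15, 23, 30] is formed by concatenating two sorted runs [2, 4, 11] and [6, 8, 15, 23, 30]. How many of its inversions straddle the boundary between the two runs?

Take each right-half value and tally the left-half values above it:
r = 6: 11 → 1
r = 8: 11 → 1
r = 15: none → 0
r = 23: none → 0
r = 30: none → 0
Cross-inversions: 1 + 1 + 0 + 0 + 0 = 2

2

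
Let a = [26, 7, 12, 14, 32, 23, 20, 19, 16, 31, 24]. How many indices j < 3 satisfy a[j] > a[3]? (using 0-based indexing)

The element at index 3 is 14.
Elements before it: 26, 7, 12
Those larger than 14: 26

1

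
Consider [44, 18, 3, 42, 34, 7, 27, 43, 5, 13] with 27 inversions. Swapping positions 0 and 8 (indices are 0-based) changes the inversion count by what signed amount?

Positions 0 and 8 hold 44 and 5; after swapping, the array is [5, 18, 3, 42, 34, 7, 27, 43, 44, 13].
Element-by-element contributions:
5: 1
18: 3
3: 0
42: 4
34: 3
7: 0
27: 1
43: 1
44: 1
13: 0
Sum: 1 + 3 + 0 + 4 + 3 + 0 + 1 + 1 + 1 + 0 = 14
Change: 14 − 27 = -13

-13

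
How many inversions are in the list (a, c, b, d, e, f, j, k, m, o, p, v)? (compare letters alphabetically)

There is 1 out-of-order pair.

For each element, count later entries that are smaller:
a: 0
c: 1
b: 0
d: 0
e: 0
f: 0
j: 0
k: 0
m: 0
o: 0
p: 0
v: 0
Sum: 0 + 1 + 0 + 0 + 0 + 0 + 0 + 0 + 0 + 0 + 0 + 0 = 1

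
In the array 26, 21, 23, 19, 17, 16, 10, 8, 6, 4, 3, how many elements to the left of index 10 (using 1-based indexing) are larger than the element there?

The element at index 10 is 4.
Elements before it: 26, 21, 23, 19, 17, 16, 10, 8, 6
Those larger than 4: 26, 21, 23, 19, 17, 16, 10, 8, 6

9 such elements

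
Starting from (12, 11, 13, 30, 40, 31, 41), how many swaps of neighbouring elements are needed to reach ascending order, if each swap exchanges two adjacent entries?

There are 2 swaps.

Minimum adjacent swaps = number of inversions (each swap of adjacent out-of-order elements removes one inversion and no swap can remove more).
Count inversions — for each element, later elements that are smaller:
12: 11 → 1
11: none → 0
13: none → 0
30: none → 0
40: 31 → 1
31: none → 0
41: none → 0
Total inversions: 1 + 0 + 0 + 0 + 1 + 0 + 0 = 2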